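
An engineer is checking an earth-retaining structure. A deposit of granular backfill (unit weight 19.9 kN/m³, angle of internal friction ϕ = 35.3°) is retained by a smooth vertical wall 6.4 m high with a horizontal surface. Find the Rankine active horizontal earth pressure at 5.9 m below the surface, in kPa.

31.4 kPa

K_a = (1 − sin φ)/(1 + sin φ) = 0.2675.
σ_h = K_a γ z = 0.2675 × 19.9 × 5.9 = 31.41 kPa.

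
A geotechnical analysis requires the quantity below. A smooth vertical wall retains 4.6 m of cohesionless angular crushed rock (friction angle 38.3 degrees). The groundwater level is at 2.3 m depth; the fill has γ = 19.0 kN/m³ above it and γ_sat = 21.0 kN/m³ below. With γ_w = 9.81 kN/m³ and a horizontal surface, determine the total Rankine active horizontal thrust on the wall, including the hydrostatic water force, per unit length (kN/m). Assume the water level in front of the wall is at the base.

68.3 kN/m

K_a = tan²(45° − φ/2) = 0.2347.
γ' = 21.0 − 9.81 = 11.19 kN/m³. Depth below WT = 2.3 m.
σ'_h at WT = K_a γ d_w = 10.26 kPa; at base = 10.26 + K_a γ' × 2.3 = 16.30 kPa.
P₁ (0–2.3 m) = ½×10.26×2.3 = 11.80. P₂ (2.3–4.6 m) = ½(10.26+16.30)×2.3 = 30.54.
P_w = ½ γ_w h₂² = 0.5×9.81×2.3² = 25.95. Total = 11.80+30.54+25.95 = 68.29 kN/m.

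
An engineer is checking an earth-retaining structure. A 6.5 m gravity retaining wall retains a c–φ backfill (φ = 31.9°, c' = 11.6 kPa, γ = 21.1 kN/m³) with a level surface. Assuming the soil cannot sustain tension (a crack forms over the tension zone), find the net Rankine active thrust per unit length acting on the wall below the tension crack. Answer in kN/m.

66.5 kN/m

K_a = 0.3085; √K_a = 0.5555.
Tension-crack depth z_c = 2c/(γ√K_a) = 2×11.6/(21.1×0.5555) = 1.980 m.
σ_a at base = K_a γ H − 2c√K_a = 0.3085×21.1×6.5 − 2×11.6×0.5555 = 29.43 kPa.
P_a = ½ × 29.43 × (H − z_c) = 0.5×29.43×4.520 = 66.51 kN/m.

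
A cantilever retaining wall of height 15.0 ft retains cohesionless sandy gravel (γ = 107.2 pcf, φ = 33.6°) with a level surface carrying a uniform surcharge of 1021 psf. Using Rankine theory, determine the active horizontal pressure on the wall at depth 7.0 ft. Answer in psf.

509 psf

K_a = (1 − sin φ)/(1 + sin φ) = 0.2875.
σ_v = γz + q = 107.2 × 7.0 + 1021 = 1771 psf.
σ_h = K_a σ_v = 0.2875 × 1771 = 509.3 psf.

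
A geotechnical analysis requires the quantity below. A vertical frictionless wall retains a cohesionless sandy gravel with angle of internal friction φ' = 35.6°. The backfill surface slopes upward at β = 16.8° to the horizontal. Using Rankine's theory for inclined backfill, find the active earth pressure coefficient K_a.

0.296

K_a = cos β · (cos β − √(cos²β − cos²φ)) / (cos β + √(cos²β − cos²φ)).
cos β = 0.9573, cos φ = 0.8131, √(cos²β − cos²φ) = 0.5053.
K_a = 0.9573 × (0.9573 − 0.5053)/(0.9573 + 0.5053) = 0.2959.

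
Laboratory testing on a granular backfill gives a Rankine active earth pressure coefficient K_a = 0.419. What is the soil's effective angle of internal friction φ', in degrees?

24.2°

K_a = tan²(45° − φ/2) ⇒ 45° − φ/2 = arctan(√0.419) = 32.92°.
φ = 2(45° − 32.92°) = 24.17°.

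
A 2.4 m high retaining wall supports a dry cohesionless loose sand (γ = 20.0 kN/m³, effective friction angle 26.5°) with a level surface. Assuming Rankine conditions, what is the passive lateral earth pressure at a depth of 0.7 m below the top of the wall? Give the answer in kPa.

K_p = (1 + sin φ)/(1 − sin φ) = 2.611.
σ_h = K_p γ z = 2.611 × 20.0 × 0.7 = 36.56 kPa.

36.6 kPa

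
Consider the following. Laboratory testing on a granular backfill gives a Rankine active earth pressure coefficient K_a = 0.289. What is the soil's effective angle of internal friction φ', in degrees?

K_a = tan²(45° − φ/2) ⇒ 45° − φ/2 = arctan(√0.289) = 28.26°.
φ = 2(45° − 28.26°) = 33.48°.

33.5°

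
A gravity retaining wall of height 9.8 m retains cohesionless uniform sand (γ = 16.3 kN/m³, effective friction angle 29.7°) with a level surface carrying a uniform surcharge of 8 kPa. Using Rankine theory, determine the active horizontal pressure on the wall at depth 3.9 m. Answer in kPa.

K_a = (1 − sin φ)/(1 + sin φ) = 0.3374.
σ_v = γz + q = 16.3 × 3.9 + 8 = 71.57 kPa.
σ_h = K_a σ_v = 0.3374 × 71.57 = 24.15 kPa.

24.1 kPa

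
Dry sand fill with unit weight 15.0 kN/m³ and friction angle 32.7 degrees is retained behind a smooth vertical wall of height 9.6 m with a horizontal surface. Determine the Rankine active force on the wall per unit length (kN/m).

K_a = tan²(45° − φ/2) = 0.2985.
P_a = ½ K_a γ H² = 0.5 × 0.2985 × 15.0 × 9.6² = 206.3 kN/m.

206 kN/m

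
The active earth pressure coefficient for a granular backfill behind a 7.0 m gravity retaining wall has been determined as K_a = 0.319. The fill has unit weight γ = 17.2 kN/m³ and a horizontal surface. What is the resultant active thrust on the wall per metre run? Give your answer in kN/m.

P = ½ K_a γ H² = 0.5 × 0.319 × 17.2 × 7.0² = 134.4 kN/m.

134 kN/m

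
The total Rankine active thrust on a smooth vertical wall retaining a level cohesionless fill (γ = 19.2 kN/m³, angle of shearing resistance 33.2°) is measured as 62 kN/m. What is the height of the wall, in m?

K_a = 0.2924. P_a = ½ K_a γ H² ⇒ H = √(2P_a/(K_a γ)).
H = √(2×62/(0.2924×19.2)) = 4.700 m.

4.70 m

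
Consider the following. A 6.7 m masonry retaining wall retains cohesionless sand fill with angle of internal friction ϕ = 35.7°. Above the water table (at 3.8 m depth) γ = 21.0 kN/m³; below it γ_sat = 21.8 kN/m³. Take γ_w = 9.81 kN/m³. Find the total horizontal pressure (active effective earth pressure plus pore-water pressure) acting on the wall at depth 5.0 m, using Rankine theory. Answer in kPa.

K_a = (1 − sin φ)/(1 + sin φ) = 0.2630.
γ' = 21.8 − 9.81 = 11.99 kN/m³.
Effective vertical stress at 5.0 m: σ'_v = 21.0×3.8 + 11.99×1.20 = 94.19 kPa.
σ'_h = K_a σ'_v = 0.2630 × 94.19 = 24.77 kPa; u = γ_w × 1.20 = 11.77 kPa.
Total σ_h = 24.77 + 11.77 = 36.54 kPa.

36.5 kPa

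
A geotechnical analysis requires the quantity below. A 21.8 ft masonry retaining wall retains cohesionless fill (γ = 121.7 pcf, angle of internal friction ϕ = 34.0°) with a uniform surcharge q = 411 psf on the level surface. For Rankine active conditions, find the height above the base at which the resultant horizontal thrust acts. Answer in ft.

8.13 ft

K_a = 0.2827.
Triangular part P₁ = ½K_aγH² = 8176 at H/3 = 7.267 ft; rectangular part P₂ = K_a q H = 2533 at H/2 = 10.90 ft.
ȳ = (P₁·7.267 + P₂·10.90)/(P₁+P₂) = 8.126 ft.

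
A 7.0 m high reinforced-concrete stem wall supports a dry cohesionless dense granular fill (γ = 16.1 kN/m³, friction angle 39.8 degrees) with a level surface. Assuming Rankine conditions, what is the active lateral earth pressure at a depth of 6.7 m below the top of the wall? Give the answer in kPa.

K_a = (1 − sin φ)/(1 + sin φ) = 0.2194.
σ_h = K_a γ z = 0.2194 × 16.1 × 6.7 = 23.67 kPa.

23.7 kPa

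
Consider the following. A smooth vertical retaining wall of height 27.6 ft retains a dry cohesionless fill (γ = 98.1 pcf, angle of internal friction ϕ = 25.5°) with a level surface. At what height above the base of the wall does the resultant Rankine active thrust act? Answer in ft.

K_a = 0.3981.
The pressure distribution is triangular, so the resultant acts at H/3 above the base = 27.6/3 = 9.200 ft.

9.20 ft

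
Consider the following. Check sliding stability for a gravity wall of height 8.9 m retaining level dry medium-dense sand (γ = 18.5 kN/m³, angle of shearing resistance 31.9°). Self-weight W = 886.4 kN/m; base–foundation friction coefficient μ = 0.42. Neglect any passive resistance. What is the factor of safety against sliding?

1.65

K_a = tan²(45° − 31.9°/2) = 0.3085.
P_a = ½K_aγH² = 0.5×0.3085×18.5×8.9² = 226.1 kN/m, acting at H/3 = 2.967 m above the base.
FS_sliding = μW / P_a = 0.42×886.4 / 226.1 = 1.647.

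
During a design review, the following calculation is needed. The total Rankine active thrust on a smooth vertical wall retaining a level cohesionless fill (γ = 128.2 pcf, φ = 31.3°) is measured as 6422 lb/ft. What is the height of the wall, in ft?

K_a = 0.3162. P_a = ½ K_a γ H² ⇒ H = √(2P_a/(K_a γ)).
H = √(2×6422/(0.3162×128.2)) = 17.80 ft.

17.8 ft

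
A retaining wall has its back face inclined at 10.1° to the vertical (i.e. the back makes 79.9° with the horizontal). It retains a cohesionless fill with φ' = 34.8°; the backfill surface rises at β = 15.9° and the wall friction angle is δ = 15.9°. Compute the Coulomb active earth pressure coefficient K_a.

0.405

K_a = sin²(α+φ) / [sin²α · sin(α−δ) · (1 + √{sin(φ+δ)sin(φ−β) / (sin(α−δ)sin(α+β))})²].
With α = 79.9°, φ = 34.8°, δ = 15.9°, β = 15.9°: K_a = 0.4050.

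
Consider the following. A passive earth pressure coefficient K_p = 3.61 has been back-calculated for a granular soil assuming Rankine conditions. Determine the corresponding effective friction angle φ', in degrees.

34.5°

K_p = (1+sin φ)/(1−sin φ) ⇒ sin φ = (K_p − 1)/(K_p + 1) = 0.5662.
φ = arcsin(0.5662) = 34.48°.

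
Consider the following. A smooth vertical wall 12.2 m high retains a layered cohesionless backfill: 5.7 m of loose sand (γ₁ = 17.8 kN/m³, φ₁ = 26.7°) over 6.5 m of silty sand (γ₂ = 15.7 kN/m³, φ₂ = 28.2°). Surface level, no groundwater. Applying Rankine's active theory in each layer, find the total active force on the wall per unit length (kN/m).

465 kN/m

K_a1 = tan²(45°−26.7°/2) = 0.3800; K_a2 = tan²(45°−28.2°/2) = 0.3582.
Layer 1: σ at base = K_a1 γ₁ h₁ = 38.55 kPa; P₁ = ½×38.55×5.7 = 109.9.
Layer 2: σ_v at top = γ₁h₁ = 101.5; σ_h top = K_a2×101.5 = 36.34; σ_h base = K_a2×(101.5+15.7×6.5) = 72.89.
P₂ = ½(36.34+72.89)×6.5 = 355.0. Total P_a = 109.9+355.0 = 464.9 kN/m.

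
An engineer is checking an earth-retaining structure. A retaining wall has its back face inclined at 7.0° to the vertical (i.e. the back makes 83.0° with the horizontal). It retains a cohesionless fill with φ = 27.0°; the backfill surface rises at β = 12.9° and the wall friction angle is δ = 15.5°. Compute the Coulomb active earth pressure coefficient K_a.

K_a = sin²(α+φ) / [sin²α · sin(α−δ) · (1 + √{sin(φ+δ)sin(φ−β) / (sin(α−δ)sin(α+β))})²].
With α = 83.0°, φ = 27.0°, δ = 15.5°, β = 12.9°: K_a = 0.4790.

0.479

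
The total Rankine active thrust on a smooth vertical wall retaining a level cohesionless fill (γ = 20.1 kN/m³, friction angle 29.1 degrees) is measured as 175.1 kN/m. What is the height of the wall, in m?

7.10 m

K_a = 0.3456. P_a = ½ K_a γ H² ⇒ H = √(2P_a/(K_a γ)).
H = √(2×175.1/(0.3456×20.1)) = 7.100 m.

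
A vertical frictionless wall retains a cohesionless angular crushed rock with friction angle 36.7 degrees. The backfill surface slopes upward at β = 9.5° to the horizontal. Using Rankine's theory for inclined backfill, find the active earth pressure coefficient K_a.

0.260

K_a = cos β · (cos β − √(cos²β − cos²φ)) / (cos β + √(cos²β − cos²φ)).
cos β = 0.9863, cos φ = 0.8018, √(cos²β − cos²φ) = 0.5744.
K_a = 0.9863 × (0.9863 − 0.5744)/(0.9863 + 0.5744) = 0.2603.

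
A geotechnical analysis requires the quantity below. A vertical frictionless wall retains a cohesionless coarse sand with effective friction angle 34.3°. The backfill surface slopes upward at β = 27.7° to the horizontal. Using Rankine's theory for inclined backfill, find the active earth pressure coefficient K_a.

0.417

K_a = cos β · (cos β − √(cos²β − cos²φ)) / (cos β + √(cos²β − cos²φ)).
cos β = 0.8854, cos φ = 0.8261, √(cos²β − cos²φ) = 0.3186.
K_a = 0.8854 × (0.8854 − 0.3186)/(0.8854 + 0.3186) = 0.4168.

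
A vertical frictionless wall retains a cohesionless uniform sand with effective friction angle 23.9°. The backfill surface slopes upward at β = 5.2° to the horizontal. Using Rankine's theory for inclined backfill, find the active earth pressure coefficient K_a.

K_a = cos β · (cos β − √(cos²β − cos²φ)) / (cos β + √(cos²β − cos²φ)).
cos β = 0.9959, cos φ = 0.9143, √(cos²β − cos²φ) = 0.3949.
K_a = 0.9959 × (0.9959 − 0.3949)/(0.9959 + 0.3949) = 0.4304.

0.430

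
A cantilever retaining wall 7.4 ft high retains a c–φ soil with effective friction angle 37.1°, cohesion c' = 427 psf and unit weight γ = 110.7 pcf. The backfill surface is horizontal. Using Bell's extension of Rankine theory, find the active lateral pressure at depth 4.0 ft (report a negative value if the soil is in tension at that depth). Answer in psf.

K_a = (1 − sin φ)/(1 + sin φ) = 0.2475.
σ_a = K_a γ z − 2c√K_a = 0.2475×110.7×4.0 − 2×427×0.4975 = -315.3 psf.

-315 psf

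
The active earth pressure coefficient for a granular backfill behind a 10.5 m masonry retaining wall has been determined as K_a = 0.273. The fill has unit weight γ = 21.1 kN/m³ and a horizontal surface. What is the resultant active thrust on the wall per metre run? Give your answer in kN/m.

318 kN/m

P = ½ K_a γ H² = 0.5 × 0.273 × 21.1 × 10.5² = 317.5 kN/m.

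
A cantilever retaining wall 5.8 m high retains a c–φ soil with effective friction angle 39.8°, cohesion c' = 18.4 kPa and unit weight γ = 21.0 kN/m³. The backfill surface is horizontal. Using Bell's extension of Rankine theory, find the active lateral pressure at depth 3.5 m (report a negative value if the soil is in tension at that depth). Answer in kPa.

-1.11 kPa

K_a = (1 − sin φ)/(1 + sin φ) = 0.2194.
σ_a = K_a γ z − 2c√K_a = 0.2194×21.0×3.5 − 2×18.4×0.4684 = -1.110 kPa.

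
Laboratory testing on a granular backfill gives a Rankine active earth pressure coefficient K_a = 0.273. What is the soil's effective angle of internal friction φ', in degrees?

K_a = tan²(45° − φ/2) ⇒ 45° − φ/2 = arctan(√0.273) = 27.59°.
φ = 2(45° − 27.59°) = 34.83°.

34.8°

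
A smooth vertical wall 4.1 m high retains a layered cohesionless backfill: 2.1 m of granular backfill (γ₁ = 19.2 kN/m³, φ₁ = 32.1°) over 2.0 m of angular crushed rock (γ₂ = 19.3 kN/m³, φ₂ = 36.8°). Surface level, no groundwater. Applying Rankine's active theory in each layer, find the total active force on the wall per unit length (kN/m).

K_a1 = tan²(45°−32.1°/2) = 0.3060; K_a2 = tan²(45°−36.8°/2) = 0.2508.
Layer 1: σ at base = K_a1 γ₁ h₁ = 12.34 kPa; P₁ = ½×12.34×2.1 = 12.95.
Layer 2: σ_v at top = γ₁h₁ = 40.32; σ_h top = K_a2×40.32 = 10.11; σ_h base = K_a2×(40.32+19.3×2.0) = 19.79.
P₂ = ½(10.11+19.79)×2.0 = 29.90. Total P_a = 12.95+29.90 = 42.86 kN/m.

42.9 kN/m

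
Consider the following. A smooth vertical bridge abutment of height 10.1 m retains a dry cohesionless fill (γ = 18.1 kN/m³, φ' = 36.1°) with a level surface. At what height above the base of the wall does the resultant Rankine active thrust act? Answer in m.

K_a = 0.2585.
The pressure distribution is triangular, so the resultant acts at H/3 above the base = 10.1/3 = 3.367 m.

3.37 m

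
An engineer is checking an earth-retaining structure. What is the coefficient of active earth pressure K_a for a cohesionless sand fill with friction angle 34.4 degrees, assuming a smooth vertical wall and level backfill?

K_a = tan²(45° − φ/2) = tan²(27.80°) = 0.2780.

0.278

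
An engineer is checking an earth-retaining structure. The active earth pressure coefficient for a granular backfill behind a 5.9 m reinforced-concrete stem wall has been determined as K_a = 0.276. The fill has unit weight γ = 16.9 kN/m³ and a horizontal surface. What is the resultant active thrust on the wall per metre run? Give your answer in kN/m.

81.2 kN/m

P = ½ K_a γ H² = 0.5 × 0.276 × 16.9 × 5.9² = 81.18 kN/m.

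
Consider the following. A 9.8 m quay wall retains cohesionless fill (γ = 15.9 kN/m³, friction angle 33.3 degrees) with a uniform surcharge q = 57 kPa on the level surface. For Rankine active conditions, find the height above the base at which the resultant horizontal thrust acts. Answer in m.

K_a = 0.2911.
Triangular part P₁ = ½K_aγH² = 222.3 at H/3 = 3.267 m; rectangular part P₂ = K_a q H = 162.6 at H/2 = 4.900 m.
ȳ = (P₁·3.267 + P₂·4.900)/(P₁+P₂) = 3.957 m.

3.96 m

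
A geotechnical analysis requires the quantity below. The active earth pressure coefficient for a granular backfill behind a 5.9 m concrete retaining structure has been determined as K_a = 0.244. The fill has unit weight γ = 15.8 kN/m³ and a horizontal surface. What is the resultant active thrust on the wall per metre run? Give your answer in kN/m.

67.1 kN/m

P = ½ K_a γ H² = 0.5 × 0.244 × 15.8 × 5.9² = 67.10 kN/m.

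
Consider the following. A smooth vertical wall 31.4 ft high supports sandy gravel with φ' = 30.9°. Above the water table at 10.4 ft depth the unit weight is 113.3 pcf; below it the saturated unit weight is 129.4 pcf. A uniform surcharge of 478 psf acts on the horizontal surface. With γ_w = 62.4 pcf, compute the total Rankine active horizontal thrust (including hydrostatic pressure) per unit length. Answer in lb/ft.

K_a = tan²(45° − φ/2) = 0.3214.
γ' = 129.4 − 62.4 = 67.00 pcf. h₂ = H − d_w = 21.0 ft.
σ'_h: at surface K_a·q = 153.6; at WT K_a(q+γd_w) = 532.3; at base K_a(q+γd_w+γ'h₂) = 984.6 psf.
P₁ = ½(153.6+532.3)×10.4 = 3567; P₂ = ½(532.3+984.6)×21.0 = 15930; P_w = ½γ_w h₂² = 13760.
Total = 3567+15930+13760 = 33250 lb/ft.

33300 lb/ft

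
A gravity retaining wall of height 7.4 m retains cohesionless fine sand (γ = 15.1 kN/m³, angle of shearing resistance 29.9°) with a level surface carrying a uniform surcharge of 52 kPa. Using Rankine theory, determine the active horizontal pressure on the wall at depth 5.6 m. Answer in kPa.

K_a = (1 − sin φ)/(1 + sin φ) = 0.3347.
σ_v = γz + q = 15.1 × 5.6 + 52 = 136.6 kPa.
σ_h = K_a σ_v = 0.3347 × 136.6 = 45.70 kPa.

45.7 kPa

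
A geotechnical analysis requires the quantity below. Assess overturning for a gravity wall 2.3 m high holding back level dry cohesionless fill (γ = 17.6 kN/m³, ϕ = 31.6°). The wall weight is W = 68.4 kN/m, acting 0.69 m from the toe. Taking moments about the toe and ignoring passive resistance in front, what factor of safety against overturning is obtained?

4.23

K_a = tan²(45° − 31.6°/2) = 0.3123.
P_a = ½K_aγH² = 0.5×0.3123×17.6×2.3² = 14.54 kN/m, acting at H/3 = 0.7667 m above the base.
Overturning moment M_o = P_a × H/3 = 14.54 × 0.7667 = 11.15.
Resisting moment M_r = W × 0.69 = 68.4 × 0.69 = 47.20.
FS_overturning = M_r/M_o = 47.20/11.15 = 4.234.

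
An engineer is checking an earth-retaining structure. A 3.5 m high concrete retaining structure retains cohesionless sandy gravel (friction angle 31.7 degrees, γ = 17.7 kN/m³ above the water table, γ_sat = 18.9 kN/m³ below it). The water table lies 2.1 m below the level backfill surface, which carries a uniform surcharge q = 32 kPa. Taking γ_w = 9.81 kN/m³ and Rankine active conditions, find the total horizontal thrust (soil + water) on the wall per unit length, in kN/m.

75.6 kN/m

K_a = tan²(45° − φ/2) = 0.3111.
γ' = 18.9 − 9.81 = 9.090 kN/m³. h₂ = H − d_w = 1.4 m.
σ'_h: at surface K_a·q = 9.954; at WT K_a(q+γd_w) = 21.52; at base K_a(q+γd_w+γ'h₂) = 25.48 kPa.
P₁ = ½(9.954+21.52)×2.1 = 33.04; P₂ = ½(21.52+25.48)×1.4 = 32.89; P_w = ½γ_w h₂² = 9.614.
Total = 33.04+32.89+9.614 = 75.55 kN/m.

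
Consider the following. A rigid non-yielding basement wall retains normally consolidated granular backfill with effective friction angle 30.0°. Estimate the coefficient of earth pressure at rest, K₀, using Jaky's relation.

0.500

K₀ = 1 − sin φ' = 1 − sin 30.0° = 0.5000.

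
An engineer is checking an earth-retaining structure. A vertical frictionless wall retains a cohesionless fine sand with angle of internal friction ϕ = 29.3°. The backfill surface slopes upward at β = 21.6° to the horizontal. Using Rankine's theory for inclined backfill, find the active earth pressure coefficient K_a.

K_a = cos β · (cos β − √(cos²β − cos²φ)) / (cos β + √(cos²β − cos²φ)).
cos β = 0.9298, cos φ = 0.8721, √(cos²β − cos²φ) = 0.3225.
K_a = 0.9298 × (0.9298 − 0.3225)/(0.9298 + 0.3225) = 0.4509.

0.451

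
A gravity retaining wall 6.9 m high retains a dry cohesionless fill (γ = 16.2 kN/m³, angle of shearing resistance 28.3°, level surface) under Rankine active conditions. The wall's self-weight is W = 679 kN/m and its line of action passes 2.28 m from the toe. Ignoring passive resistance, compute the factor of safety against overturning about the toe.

4.89

K_a = tan²(45° − 28.3°/2) = 0.3568.
P_a = ½K_aγH² = 0.5×0.3568×16.2×6.9² = 137.6 kN/m, acting at H/3 = 2.300 m above the base.
Overturning moment M_o = P_a × H/3 = 137.6 × 2.300 = 316.4.
Resisting moment M_r = W × 2.28 = 679 × 2.28 = 1548.
FS_overturning = M_r/M_o = 1548/316.4 = 4.892.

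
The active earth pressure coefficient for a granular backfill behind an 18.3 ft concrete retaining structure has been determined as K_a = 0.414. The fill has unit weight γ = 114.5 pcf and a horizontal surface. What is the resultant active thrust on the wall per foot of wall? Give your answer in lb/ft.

P = ½ K_a γ H² = 0.5 × 0.414 × 114.5 × 18.3² = 7937 lb/ft.

7940 lb/ft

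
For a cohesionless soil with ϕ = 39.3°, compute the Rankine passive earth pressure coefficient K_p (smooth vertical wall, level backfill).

K_p = (1 + sin φ)/(1 − sin φ) = tan²(45° + 39.3°/2) = 4.455.

4.46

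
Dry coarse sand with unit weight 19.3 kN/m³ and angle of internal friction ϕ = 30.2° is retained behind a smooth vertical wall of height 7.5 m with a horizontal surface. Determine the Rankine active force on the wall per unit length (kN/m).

179 kN/m

K_a = tan²(45° − φ/2) = 0.3307.
P_a = ½ K_a γ H² = 0.5 × 0.3307 × 19.3 × 7.5² = 179.5 kN/m.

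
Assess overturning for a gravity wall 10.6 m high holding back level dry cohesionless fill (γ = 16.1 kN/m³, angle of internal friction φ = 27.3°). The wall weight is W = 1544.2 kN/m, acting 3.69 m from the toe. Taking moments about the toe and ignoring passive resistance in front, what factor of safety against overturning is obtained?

K_a = tan²(45° − 27.3°/2) = 0.3711.
P_a = ½K_aγH² = 0.5×0.3711×16.1×10.6² = 335.7 kN/m, acting at H/3 = 3.533 m above the base.
Overturning moment M_o = P_a × H/3 = 335.7 × 3.533 = 1186.
Resisting moment M_r = W × 3.69 = 1544.2 × 3.69 = 5698.
FS_overturning = M_r/M_o = 5698/1186 = 4.804.

4.80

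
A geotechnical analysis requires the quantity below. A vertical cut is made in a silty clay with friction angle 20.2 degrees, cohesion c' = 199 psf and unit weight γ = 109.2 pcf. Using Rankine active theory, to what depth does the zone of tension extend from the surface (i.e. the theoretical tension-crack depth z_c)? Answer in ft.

5.22 ft

K_a = tan²(45° − 20.2°/2) = 0.4867; √K_a = 0.6976.
The active pressure is zero where K_a γ z = 2c√K_a, so z_c = 2c/(γ√K_a) = 2×199/(109.2×0.6976) = 5.225 ft.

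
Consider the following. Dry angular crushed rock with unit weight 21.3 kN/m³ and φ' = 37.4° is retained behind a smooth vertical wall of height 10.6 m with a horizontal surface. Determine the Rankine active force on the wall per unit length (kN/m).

292 kN/m

K_a = tan²(45° − φ/2) = 0.2443.
P_a = ½ K_a γ H² = 0.5 × 0.2443 × 21.3 × 10.6² = 292.3 kN/m.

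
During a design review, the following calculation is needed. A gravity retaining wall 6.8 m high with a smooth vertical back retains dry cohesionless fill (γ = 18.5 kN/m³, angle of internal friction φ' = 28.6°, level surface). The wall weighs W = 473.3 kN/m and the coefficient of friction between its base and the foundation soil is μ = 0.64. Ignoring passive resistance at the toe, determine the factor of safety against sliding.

2.01

K_a = tan²(45° − 28.6°/2) = 0.3525.
P_a = ½K_aγH² = 0.5×0.3525×18.5×6.8² = 150.8 kN/m, acting at H/3 = 2.267 m above the base.
FS_sliding = μW / P_a = 0.64×473.3 / 150.8 = 2.009.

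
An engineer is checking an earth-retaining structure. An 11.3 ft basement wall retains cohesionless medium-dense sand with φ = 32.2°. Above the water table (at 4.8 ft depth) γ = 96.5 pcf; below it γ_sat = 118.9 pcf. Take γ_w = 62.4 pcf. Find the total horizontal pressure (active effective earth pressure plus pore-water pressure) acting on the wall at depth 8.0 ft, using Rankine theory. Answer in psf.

K_a = (1 − sin φ)/(1 + sin φ) = 0.3047.
γ' = 118.9 − 62.4 = 56.50 pcf.
Effective vertical stress at 8.0 ft: σ'_v = 96.5×4.8 + 56.50×3.20 = 644.0 psf.
σ'_h = K_a σ'_v = 0.3047 × 644.0 = 196.3 psf; u = γ_w × 3.20 = 199.7 psf.
Total σ_h = 196.3 + 199.7 = 395.9 psf.

396 psf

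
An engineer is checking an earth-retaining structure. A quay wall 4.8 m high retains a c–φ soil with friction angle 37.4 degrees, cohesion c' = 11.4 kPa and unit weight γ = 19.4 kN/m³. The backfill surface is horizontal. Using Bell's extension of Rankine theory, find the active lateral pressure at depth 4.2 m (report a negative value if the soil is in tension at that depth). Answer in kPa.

K_a = (1 − sin φ)/(1 + sin φ) = 0.2443.
σ_a = K_a γ z − 2c√K_a = 0.2443×19.4×4.2 − 2×11.4×0.4942 = 8.634 kPa.

8.63 kPa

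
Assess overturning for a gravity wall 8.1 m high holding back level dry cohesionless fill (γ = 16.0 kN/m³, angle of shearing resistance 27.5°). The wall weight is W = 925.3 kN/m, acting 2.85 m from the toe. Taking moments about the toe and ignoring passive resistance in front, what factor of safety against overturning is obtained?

5.05

K_a = tan²(45° − 27.5°/2) = 0.3682.
P_a = ½K_aγH² = 0.5×0.3682×16.0×8.1² = 193.3 kN/m, acting at H/3 = 2.700 m above the base.
Overturning moment M_o = P_a × H/3 = 193.3 × 2.700 = 521.8.
Resisting moment M_r = W × 2.85 = 925.3 × 2.85 = 2637.
FS_overturning = M_r/M_o = 2637/521.8 = 5.053.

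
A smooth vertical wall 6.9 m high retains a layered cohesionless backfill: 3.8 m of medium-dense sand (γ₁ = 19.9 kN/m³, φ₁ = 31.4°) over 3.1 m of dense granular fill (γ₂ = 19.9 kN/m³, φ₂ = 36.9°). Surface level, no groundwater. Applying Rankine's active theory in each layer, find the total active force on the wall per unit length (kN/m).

128 kN/m

K_a1 = tan²(45°−31.4°/2) = 0.3149; K_a2 = tan²(45°−36.9°/2) = 0.2497.
Layer 1: σ at base = K_a1 γ₁ h₁ = 23.81 kPa; P₁ = ½×23.81×3.8 = 45.25.
Layer 2: σ_v at top = γ₁h₁ = 75.62; σ_h top = K_a2×75.62 = 18.88; σ_h base = K_a2×(75.62+19.9×3.1) = 34.28.
P₂ = ½(18.88+34.28)×3.1 = 82.40. Total P_a = 45.25+82.40 = 127.6 kN/m.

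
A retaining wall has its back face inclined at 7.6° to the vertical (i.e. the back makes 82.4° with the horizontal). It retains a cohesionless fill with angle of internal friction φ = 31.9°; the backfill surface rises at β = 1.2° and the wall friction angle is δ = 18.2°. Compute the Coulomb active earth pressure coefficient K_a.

0.340

K_a = sin²(α+φ) / [sin²α · sin(α−δ) · (1 + √{sin(φ+δ)sin(φ−β) / (sin(α−δ)sin(α+β))})²].
With α = 82.4°, φ = 31.9°, δ = 18.2°, β = 1.2°: K_a = 0.3401.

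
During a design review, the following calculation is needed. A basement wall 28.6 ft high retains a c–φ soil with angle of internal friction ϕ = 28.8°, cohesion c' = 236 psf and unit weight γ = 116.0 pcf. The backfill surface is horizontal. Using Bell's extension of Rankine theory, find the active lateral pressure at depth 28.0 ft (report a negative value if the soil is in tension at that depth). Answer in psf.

857 psf

K_a = (1 − sin φ)/(1 + sin φ) = 0.3498.
σ_a = K_a γ z − 2c√K_a = 0.3498×116.0×28.0 − 2×236×0.5914 = 856.9 psf.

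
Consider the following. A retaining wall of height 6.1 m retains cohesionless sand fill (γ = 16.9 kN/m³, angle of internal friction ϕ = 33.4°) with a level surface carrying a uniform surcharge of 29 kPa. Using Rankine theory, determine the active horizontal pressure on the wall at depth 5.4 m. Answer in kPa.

34.9 kPa

K_a = (1 − sin φ)/(1 + sin φ) = 0.2899.
σ_v = γz + q = 16.9 × 5.4 + 29 = 120.3 kPa.
σ_h = K_a σ_v = 0.2899 × 120.3 = 34.87 kPa.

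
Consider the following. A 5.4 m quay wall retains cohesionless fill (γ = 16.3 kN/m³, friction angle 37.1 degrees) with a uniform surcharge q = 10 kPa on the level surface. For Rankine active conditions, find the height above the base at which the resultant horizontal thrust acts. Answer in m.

K_a = 0.2475.
Triangular part P₁ = ½K_aγH² = 58.82 at H/3 = 1.800 m; rectangular part P₂ = K_a q H = 13.36 at H/2 = 2.700 m.
ȳ = (P₁·1.800 + P₂·2.700)/(P₁+P₂) = 1.967 m.

1.97 m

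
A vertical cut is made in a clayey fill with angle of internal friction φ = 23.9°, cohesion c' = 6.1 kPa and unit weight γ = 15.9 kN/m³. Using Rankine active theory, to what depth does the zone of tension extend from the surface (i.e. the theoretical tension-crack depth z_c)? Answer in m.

K_a = tan²(45° − 23.9°/2) = 0.4233; √K_a = 0.6506.
The active pressure is zero where K_a γ z = 2c√K_a, so z_c = 2c/(γ√K_a) = 2×6.1/(15.9×0.6506) = 1.179 m.

1.18 m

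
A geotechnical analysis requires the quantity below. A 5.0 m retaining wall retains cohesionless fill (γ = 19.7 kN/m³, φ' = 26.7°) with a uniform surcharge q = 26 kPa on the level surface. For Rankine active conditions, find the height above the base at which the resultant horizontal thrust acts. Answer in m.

K_a = 0.3800.
Triangular part P₁ = ½K_aγH² = 93.56 at H/3 = 1.667 m; rectangular part P₂ = K_a q H = 49.39 at H/2 = 2.500 m.
ȳ = (P₁·1.667 + P₂·2.500)/(P₁+P₂) = 1.955 m.

1.95 m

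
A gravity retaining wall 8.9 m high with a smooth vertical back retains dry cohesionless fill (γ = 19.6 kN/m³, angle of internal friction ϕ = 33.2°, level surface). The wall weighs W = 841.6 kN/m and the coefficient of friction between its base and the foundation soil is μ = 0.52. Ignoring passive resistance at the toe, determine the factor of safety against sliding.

1.93

K_a = tan²(45° − 33.2°/2) = 0.2924.
P_a = ½K_aγH² = 0.5×0.2924×19.6×8.9² = 226.9 kN/m, acting at H/3 = 2.967 m above the base.
FS_sliding = μW / P_a = 0.52×841.6 / 226.9 = 1.928.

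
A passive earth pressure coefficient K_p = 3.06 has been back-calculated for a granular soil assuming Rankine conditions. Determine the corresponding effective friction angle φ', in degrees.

K_p = (1+sin φ)/(1−sin φ) ⇒ sin φ = (K_p − 1)/(K_p + 1) = 0.5074.
φ = arcsin(0.5074) = 30.49°.

30.5°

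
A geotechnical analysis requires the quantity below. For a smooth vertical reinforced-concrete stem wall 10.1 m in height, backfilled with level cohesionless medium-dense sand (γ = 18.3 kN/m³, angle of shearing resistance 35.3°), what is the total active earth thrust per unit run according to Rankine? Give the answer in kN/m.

K_a = tan²(45° − φ/2) = 0.2675.
P_a = ½ K_a γ H² = 0.5 × 0.2675 × 18.3 × 10.1² = 249.7 kN/m.

250 kN/m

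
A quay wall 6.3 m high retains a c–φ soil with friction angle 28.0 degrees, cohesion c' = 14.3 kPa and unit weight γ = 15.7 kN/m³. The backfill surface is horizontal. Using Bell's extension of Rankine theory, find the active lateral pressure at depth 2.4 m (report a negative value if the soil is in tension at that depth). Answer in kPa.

K_a = (1 − sin φ)/(1 + sin φ) = 0.3610.
σ_a = K_a γ z − 2c√K_a = 0.3610×15.7×2.4 − 2×14.3×0.6009 = -3.581 kPa.

-3.58 kPa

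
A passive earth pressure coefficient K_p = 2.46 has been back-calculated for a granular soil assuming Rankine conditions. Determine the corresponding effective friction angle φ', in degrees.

25.0°

K_p = (1+sin φ)/(1−sin φ) ⇒ sin φ = (K_p − 1)/(K_p + 1) = 0.4220.
φ = arcsin(0.4220) = 24.96°.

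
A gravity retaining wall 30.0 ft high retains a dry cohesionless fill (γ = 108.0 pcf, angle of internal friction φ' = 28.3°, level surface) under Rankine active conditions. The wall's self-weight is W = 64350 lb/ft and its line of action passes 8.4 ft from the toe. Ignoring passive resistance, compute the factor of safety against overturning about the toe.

3.12

K_a = tan²(45° − 28.3°/2) = 0.3568.
P_a = ½K_aγH² = 0.5×0.3568×108.0×30.0² = 17340 lb/ft, acting at H/3 = 10.00 ft above the base.
Overturning moment M_o = P_a × H/3 = 17340 × 10.00 = 173400.
Resisting moment M_r = W × 8.4 = 64350 × 8.4 = 540500.
FS_overturning = M_r/M_o = 540500/173400 = 3.117.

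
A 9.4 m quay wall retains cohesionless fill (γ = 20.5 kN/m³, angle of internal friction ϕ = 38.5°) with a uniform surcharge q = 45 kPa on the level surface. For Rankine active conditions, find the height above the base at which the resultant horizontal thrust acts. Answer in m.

K_a = 0.2327.
Triangular part P₁ = ½K_aγH² = 210.7 at H/3 = 3.133 m; rectangular part P₂ = K_a q H = 98.41 at H/2 = 4.700 m.
ȳ = (P₁·3.133 + P₂·4.700)/(P₁+P₂) = 3.632 m.

3.63 m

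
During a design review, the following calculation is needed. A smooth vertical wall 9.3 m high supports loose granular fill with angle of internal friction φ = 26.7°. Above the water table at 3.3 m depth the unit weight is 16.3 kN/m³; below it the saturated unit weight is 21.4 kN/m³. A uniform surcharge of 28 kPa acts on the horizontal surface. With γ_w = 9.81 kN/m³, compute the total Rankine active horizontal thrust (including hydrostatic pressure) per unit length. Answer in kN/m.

K_a = tan²(45° − φ/2) = 0.3800.
γ' = 21.4 − 9.81 = 11.59 kN/m³. h₂ = H − d_w = 6.0 m.
σ'_h: at surface K_a·q = 10.64; at WT K_a(q+γd_w) = 31.08; at base K_a(q+γd_w+γ'h₂) = 57.50 kPa.
P₁ = ½(10.64+31.08)×3.3 = 68.83; P₂ = ½(31.08+57.50)×6.0 = 265.7; P_w = ½γ_w h₂² = 176.6.
Total = 68.83+265.7+176.6 = 511.1 kN/m.

511 kN/m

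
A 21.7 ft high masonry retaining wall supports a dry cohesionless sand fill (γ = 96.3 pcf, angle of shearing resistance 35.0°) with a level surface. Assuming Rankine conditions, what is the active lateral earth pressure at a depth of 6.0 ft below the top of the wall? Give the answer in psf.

157 psf

K_a = (1 − sin φ)/(1 + sin φ) = 0.2710.
σ_h = K_a γ z = 0.2710 × 96.3 × 6.0 = 156.6 psf.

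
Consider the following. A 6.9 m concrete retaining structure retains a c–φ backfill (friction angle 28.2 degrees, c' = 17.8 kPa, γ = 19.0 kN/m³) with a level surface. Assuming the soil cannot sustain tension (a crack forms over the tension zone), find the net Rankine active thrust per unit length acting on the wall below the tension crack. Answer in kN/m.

K_a = 0.3582; √K_a = 0.5985.
Tension-crack depth z_c = 2c/(γ√K_a) = 2×17.8/(19.0×0.5985) = 3.131 m.
σ_a at base = K_a γ H − 2c√K_a = 0.3582×19.0×6.9 − 2×17.8×0.5985 = 25.65 kPa.
P_a = ½ × 25.65 × (H − z_c) = 0.5×25.65×3.769 = 48.35 kN/m.

48.3 kN/m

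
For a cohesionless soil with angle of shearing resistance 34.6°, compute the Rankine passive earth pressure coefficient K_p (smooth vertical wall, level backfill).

3.63

K_p = (1 + sin φ)/(1 − sin φ) = tan²(45° + 34.6°/2) = 3.628.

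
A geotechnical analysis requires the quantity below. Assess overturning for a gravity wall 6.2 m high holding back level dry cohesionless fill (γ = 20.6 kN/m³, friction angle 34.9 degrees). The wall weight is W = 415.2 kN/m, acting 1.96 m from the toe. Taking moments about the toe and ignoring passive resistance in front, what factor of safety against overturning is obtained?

3.65

K_a = tan²(45° − 34.9°/2) = 0.2721.
P_a = ½K_aγH² = 0.5×0.2721×20.6×6.2² = 107.8 kN/m, acting at H/3 = 2.067 m above the base.
Overturning moment M_o = P_a × H/3 = 107.8 × 2.067 = 222.7.
Resisting moment M_r = W × 1.96 = 415.2 × 1.96 = 813.8.
FS_overturning = M_r/M_o = 813.8/222.7 = 3.654.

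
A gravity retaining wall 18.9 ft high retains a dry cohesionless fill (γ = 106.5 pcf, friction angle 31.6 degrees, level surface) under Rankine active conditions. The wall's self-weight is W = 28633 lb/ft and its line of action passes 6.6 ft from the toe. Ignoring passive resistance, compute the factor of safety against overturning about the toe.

5.05

K_a = tan²(45° − 31.6°/2) = 0.3123.
P_a = ½K_aγH² = 0.5×0.3123×106.5×18.9² = 5941 lb/ft, acting at H/3 = 6.300 ft above the base.
Overturning moment M_o = P_a × H/3 = 5941 × 6.300 = 37430.
Resisting moment M_r = W × 6.6 = 28633 × 6.6 = 189000.
FS_overturning = M_r/M_o = 189000/37430 = 5.049.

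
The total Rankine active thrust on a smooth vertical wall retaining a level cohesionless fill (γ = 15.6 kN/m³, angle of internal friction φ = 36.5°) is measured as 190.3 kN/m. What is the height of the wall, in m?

9.80 m

K_a = 0.2541. P_a = ½ K_a γ H² ⇒ H = √(2P_a/(K_a γ)).
H = √(2×190.3/(0.2541×15.6)) = 9.800 m.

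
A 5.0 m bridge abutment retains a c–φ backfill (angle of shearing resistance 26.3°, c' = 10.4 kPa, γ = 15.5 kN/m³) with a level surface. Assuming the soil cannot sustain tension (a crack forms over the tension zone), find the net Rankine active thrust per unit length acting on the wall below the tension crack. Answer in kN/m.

K_a = 0.3859; √K_a = 0.6212.
Tension-crack depth z_c = 2c/(γ√K_a) = 2×10.4/(15.5×0.6212) = 2.160 m.
σ_a at base = K_a γ H − 2c√K_a = 0.3859×15.5×5.0 − 2×10.4×0.6212 = 16.99 kPa.
P_a = ½ × 16.99 × (H − z_c) = 0.5×16.99×2.840 = 24.12 kN/m.

24.1 kN/m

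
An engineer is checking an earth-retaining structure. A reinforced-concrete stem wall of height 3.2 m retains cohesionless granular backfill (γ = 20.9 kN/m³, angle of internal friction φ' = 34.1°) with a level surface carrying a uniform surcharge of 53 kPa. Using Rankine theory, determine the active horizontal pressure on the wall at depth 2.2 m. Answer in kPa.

27.9 kPa

K_a = (1 − sin φ)/(1 + sin φ) = 0.2815.
σ_v = γz + q = 20.9 × 2.2 + 53 = 98.98 kPa.
σ_h = K_a σ_v = 0.2815 × 98.98 = 27.87 kPa.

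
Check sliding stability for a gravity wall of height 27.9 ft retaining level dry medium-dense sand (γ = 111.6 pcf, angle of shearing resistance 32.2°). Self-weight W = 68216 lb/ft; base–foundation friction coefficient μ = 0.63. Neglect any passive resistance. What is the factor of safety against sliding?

K_a = tan²(45° − 32.2°/2) = 0.3047.
P_a = ½K_aγH² = 0.5×0.3047×111.6×27.9² = 13240 lb/ft, acting at H/3 = 9.300 ft above the base.
FS_sliding = μW / P_a = 0.63×68216 / 13240 = 3.247.

3.25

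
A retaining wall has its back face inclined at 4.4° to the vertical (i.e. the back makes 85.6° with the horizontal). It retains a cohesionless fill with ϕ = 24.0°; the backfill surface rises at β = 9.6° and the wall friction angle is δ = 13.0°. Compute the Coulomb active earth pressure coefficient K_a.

0.479

K_a = sin²(α+φ) / [sin²α · sin(α−δ) · (1 + √{sin(φ+δ)sin(φ−β) / (sin(α−δ)sin(α+β))})²].
With α = 85.6°, φ = 24.0°, δ = 13.0°, β = 9.6°: K_a = 0.4795.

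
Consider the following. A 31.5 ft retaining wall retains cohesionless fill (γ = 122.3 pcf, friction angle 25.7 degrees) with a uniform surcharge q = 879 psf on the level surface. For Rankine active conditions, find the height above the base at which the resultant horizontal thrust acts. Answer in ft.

K_a = 0.3950.
Triangular part P₁ = ½K_aγH² = 23970 at H/3 = 10.50 ft; rectangular part P₂ = K_a q H = 10940 at H/2 = 15.75 ft.
ȳ = (P₁·10.50 + P₂·15.75)/(P₁+P₂) = 12.15 ft.

12.1 ft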